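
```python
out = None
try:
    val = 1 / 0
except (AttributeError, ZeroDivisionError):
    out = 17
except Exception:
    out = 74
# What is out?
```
17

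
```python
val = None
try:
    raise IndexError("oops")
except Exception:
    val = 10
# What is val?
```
10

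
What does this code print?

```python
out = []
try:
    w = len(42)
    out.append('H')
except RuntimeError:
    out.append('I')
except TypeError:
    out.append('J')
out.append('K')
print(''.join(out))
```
JK

TypeError is caught by its specific handler, not RuntimeError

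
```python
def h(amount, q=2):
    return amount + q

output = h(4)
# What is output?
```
6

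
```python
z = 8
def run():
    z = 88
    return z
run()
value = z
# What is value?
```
8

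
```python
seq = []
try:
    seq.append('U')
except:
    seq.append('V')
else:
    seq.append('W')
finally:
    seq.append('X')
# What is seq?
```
['U', 'W', 'X']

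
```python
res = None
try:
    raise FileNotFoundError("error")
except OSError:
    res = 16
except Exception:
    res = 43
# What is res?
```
16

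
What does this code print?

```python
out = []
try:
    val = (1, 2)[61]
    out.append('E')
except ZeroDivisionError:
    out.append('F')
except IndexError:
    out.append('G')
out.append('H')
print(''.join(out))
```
GH

IndexError is caught by its specific handler, not ZeroDivisionError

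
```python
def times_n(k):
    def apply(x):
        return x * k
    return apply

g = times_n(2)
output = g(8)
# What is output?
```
16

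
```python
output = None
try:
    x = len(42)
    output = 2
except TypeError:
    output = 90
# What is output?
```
90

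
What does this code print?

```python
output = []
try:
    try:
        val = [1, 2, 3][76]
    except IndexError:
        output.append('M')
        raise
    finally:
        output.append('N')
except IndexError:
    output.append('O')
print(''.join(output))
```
MNO

finally runs before re-raised exception propagates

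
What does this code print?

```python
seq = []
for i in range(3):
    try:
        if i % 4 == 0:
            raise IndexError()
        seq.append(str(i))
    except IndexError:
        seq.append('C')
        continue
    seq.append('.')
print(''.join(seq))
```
C1.2.

continue in except skips rest of loop body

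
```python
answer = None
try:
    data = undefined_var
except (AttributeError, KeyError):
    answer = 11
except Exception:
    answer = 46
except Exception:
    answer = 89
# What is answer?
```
46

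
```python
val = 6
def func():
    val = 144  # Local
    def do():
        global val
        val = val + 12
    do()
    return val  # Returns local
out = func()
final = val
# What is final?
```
18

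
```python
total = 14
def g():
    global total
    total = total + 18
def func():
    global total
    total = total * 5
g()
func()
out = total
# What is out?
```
160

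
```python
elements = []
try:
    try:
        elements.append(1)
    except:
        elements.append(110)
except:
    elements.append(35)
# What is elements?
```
[1]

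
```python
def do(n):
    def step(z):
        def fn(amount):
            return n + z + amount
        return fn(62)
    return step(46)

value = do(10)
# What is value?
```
118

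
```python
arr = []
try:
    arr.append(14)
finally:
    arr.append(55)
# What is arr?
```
[14, 55]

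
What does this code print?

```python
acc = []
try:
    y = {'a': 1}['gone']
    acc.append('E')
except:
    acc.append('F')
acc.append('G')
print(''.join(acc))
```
FG

Exception raised in try, caught by bare except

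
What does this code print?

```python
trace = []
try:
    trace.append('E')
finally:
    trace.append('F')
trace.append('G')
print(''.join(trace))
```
EFG

try/finally without except, no exception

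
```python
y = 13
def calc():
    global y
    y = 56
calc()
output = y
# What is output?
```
56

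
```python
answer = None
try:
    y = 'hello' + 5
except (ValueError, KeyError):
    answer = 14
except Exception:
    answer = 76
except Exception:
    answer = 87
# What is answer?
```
76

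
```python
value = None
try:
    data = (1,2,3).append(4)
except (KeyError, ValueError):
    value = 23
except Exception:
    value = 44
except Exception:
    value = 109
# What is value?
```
44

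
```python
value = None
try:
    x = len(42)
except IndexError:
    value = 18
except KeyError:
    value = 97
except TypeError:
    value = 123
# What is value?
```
123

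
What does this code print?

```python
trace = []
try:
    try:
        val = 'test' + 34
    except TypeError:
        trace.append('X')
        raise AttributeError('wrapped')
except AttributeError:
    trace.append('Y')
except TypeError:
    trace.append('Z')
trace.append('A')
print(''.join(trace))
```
XYA

AttributeError raised and caught, original TypeError not re-raised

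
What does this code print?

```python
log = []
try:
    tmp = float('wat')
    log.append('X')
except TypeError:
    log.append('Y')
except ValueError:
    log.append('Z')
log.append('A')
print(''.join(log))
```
ZA

ValueError is caught by its specific handler, not TypeError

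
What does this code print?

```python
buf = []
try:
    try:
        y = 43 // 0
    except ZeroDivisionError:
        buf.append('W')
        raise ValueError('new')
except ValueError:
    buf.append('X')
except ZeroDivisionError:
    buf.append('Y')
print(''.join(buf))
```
WX

New ValueError raised, caught by outer ValueError handler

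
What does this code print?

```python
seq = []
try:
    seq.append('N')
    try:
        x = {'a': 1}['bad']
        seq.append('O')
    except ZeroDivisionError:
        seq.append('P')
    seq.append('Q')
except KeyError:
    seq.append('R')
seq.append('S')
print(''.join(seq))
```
NRS

Inner handler doesn't match, propagates to outer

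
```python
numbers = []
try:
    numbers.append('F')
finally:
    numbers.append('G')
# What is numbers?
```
['F', 'G']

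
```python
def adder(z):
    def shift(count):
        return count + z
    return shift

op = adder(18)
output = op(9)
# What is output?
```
27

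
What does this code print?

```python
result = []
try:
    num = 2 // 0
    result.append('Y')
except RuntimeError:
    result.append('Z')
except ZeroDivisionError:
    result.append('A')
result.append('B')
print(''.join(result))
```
AB

ZeroDivisionError is caught by its specific handler, not RuntimeError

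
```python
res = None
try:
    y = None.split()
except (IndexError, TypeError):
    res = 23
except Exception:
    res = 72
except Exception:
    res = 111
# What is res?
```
72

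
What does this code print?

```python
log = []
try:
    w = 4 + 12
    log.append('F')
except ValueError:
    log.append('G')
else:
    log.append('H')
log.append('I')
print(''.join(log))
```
FHI

else block runs when no exception occurs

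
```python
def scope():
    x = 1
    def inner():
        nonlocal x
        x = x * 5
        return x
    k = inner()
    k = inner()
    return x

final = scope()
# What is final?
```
25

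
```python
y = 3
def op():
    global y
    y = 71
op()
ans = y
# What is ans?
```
71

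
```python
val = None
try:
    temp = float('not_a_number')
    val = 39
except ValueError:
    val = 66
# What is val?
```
66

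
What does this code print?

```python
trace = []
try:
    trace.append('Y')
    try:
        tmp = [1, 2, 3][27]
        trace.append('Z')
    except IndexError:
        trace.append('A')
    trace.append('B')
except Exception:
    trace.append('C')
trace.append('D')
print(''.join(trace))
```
YABD

Inner exception caught by inner handler, outer continues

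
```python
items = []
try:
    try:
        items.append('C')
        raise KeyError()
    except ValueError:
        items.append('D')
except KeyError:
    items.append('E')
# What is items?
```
['C', 'E']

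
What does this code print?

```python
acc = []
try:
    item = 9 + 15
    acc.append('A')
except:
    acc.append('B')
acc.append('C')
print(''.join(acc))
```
AC

No exception, try block completes normally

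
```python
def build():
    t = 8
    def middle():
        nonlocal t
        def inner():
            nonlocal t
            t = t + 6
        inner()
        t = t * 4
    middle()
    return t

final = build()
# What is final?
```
56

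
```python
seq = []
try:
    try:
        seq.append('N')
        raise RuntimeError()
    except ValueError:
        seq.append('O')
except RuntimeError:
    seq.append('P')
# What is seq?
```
['N', 'P']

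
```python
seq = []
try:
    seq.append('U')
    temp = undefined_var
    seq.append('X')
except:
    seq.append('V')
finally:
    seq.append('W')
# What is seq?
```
['U', 'V', 'W']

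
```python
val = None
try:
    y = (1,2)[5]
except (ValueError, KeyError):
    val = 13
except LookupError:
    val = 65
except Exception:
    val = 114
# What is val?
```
65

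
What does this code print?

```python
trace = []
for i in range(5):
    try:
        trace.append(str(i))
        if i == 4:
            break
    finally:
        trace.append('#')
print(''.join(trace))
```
0#1#2#3#4#

finally runs even when breaking out of loop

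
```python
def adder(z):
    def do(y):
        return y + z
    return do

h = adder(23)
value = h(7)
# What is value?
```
30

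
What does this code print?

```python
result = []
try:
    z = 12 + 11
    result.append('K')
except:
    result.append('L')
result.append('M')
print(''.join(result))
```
KM

No exception, try block completes normally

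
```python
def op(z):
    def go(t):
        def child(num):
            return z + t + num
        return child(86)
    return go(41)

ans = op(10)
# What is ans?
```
137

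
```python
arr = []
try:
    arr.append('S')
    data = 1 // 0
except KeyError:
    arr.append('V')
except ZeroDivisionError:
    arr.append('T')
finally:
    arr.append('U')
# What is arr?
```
['S', 'T', 'U']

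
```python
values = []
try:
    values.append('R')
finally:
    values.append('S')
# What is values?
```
['R', 'S']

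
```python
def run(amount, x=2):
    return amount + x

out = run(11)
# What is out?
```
13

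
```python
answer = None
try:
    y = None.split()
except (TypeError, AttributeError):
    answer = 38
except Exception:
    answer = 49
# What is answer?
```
38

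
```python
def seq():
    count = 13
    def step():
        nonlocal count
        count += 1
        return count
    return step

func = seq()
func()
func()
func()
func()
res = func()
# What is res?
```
18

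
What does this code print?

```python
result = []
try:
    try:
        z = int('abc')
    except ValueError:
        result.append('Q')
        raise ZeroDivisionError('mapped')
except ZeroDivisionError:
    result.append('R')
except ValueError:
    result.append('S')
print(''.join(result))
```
QR

New ZeroDivisionError raised, caught by outer ZeroDivisionError handler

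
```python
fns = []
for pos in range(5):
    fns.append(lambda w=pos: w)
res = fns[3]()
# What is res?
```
3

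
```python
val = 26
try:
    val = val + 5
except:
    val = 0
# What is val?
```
31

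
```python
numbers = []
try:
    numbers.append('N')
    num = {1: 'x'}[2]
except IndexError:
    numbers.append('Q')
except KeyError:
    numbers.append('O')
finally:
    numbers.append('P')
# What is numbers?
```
['N', 'O', 'P']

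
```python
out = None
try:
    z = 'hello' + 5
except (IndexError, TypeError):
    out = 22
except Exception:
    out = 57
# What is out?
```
22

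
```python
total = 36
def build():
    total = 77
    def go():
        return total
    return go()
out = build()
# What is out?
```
77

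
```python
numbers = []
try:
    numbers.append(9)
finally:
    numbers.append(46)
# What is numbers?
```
[9, 46]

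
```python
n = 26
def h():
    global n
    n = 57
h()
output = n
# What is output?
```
57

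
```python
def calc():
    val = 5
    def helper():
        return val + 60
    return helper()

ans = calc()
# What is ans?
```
65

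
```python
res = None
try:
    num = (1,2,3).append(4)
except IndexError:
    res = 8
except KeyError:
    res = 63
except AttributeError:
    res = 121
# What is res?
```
121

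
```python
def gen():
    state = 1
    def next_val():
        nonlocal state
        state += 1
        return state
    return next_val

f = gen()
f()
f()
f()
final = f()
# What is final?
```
5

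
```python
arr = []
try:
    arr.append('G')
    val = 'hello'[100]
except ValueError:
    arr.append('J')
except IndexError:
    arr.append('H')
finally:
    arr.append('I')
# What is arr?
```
['G', 'H', 'I']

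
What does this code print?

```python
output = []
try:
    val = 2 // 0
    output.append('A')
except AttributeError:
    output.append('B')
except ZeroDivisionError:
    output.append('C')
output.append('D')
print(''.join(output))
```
CD

ZeroDivisionError is caught by its specific handler, not AttributeError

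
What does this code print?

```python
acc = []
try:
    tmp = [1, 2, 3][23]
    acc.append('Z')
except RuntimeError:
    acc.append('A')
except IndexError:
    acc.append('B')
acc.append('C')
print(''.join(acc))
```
BC

IndexError is caught by its specific handler, not RuntimeError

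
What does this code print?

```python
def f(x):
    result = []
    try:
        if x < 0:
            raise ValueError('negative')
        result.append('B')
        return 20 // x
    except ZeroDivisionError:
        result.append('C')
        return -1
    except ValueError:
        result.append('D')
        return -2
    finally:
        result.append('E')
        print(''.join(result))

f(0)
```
BCE

x=0 causes ZeroDivisionError, caught, finally prints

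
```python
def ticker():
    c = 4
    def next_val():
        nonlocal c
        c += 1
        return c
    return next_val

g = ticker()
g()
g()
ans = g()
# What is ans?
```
7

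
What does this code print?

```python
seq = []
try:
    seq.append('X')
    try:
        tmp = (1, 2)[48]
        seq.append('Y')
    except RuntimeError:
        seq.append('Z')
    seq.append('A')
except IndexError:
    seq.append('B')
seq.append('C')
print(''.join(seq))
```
XBC

Inner handler doesn't match, propagates to outer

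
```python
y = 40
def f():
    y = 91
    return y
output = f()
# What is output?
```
91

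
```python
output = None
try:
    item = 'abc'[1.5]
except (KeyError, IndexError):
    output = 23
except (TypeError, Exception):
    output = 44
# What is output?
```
44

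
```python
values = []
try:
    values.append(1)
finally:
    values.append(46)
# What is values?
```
[1, 46]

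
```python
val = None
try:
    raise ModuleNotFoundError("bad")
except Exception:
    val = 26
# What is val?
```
26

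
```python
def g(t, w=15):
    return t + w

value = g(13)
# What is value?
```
28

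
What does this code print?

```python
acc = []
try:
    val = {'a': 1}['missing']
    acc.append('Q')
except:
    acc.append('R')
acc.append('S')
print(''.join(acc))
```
RS

Exception raised in try, caught by bare except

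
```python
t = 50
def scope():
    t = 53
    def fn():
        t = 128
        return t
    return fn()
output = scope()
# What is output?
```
128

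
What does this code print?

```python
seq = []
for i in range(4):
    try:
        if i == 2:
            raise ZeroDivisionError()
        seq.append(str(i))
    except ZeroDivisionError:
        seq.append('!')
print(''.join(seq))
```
01!3

Exception on i=2 caught, loop continues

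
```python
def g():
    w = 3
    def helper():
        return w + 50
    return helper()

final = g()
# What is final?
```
53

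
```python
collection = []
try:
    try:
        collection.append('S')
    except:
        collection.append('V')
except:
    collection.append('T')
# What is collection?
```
['S']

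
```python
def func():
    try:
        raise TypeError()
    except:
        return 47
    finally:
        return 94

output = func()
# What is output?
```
94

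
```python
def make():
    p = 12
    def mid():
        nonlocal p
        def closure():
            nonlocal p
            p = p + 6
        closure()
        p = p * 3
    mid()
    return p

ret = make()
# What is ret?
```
54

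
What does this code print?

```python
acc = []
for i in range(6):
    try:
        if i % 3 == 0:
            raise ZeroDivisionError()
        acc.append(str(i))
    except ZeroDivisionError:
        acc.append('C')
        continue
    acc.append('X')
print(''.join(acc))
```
C1X2XC4X5X

continue in except skips rest of loop body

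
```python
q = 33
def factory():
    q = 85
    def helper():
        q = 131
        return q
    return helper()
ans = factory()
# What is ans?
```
131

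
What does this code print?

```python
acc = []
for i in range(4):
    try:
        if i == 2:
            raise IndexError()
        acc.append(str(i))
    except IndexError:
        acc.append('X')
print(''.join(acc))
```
01X3

Exception on i=2 caught, loop continues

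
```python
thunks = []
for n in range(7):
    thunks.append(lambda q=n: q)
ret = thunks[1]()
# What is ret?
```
1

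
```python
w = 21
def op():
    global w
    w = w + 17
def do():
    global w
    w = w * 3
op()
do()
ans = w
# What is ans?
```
114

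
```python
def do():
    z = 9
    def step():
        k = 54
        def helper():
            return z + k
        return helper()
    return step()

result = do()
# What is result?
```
63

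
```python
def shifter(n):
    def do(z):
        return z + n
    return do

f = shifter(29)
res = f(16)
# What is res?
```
45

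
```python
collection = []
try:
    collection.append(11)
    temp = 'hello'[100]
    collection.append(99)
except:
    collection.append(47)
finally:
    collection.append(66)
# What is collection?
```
[11, 47, 66]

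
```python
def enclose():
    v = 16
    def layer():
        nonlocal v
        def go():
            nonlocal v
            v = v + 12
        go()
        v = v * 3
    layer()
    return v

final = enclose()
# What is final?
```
84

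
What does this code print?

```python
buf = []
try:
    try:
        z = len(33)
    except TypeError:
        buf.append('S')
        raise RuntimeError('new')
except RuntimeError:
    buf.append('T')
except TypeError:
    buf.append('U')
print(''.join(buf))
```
ST

New RuntimeError raised, caught by outer RuntimeError handler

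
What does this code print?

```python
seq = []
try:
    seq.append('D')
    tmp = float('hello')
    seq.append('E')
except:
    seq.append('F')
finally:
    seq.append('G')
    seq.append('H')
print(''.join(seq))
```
DFGH

Code before exception runs, then except, then all of finally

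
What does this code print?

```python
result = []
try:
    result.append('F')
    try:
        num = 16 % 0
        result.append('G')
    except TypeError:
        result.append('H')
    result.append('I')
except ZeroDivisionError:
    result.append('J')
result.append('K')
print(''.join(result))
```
FJK

Inner handler doesn't match, propagates to outer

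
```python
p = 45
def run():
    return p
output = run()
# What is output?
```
45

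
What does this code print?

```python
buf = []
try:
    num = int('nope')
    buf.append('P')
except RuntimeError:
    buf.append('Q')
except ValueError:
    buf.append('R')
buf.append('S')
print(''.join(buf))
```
RS

ValueError is caught by its specific handler, not RuntimeError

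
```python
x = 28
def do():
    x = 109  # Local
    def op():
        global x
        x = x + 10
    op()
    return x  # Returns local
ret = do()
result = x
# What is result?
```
38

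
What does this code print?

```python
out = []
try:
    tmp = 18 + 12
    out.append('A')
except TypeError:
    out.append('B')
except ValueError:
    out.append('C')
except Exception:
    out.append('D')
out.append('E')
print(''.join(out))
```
AE

No exception, try block completes normally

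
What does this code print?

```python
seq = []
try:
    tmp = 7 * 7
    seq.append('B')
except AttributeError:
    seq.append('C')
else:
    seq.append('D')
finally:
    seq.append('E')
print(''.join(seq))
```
BDE

else runs before finally when no exception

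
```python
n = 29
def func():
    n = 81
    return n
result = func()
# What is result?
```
81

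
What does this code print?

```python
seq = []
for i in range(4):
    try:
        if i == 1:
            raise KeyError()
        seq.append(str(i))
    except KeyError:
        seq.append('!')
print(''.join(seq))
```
0!23

Exception on i=1 caught, loop continues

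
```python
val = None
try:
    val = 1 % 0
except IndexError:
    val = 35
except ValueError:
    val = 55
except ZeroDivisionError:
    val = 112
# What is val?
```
112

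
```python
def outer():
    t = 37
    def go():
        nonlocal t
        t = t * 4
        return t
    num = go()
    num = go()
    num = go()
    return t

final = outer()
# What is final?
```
2368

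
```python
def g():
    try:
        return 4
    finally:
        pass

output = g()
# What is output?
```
4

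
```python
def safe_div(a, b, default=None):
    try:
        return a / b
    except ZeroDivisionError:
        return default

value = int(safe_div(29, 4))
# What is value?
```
7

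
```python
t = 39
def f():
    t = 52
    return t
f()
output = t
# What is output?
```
39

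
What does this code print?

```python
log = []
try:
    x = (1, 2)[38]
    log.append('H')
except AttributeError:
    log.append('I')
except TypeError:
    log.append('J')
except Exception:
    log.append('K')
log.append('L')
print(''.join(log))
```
KL

IndexError not specifically caught, falls to Exception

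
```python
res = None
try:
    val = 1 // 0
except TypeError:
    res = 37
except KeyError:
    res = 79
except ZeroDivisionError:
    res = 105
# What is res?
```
105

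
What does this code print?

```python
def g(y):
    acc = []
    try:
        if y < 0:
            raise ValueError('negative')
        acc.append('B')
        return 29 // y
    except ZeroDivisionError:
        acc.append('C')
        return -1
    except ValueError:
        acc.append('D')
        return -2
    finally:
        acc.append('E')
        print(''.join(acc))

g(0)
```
BCE

y=0 causes ZeroDivisionError, caught, finally prints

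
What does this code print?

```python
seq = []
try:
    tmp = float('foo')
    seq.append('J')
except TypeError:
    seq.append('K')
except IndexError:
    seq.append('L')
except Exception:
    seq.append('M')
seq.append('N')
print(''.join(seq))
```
MN

ValueError not specifically caught, falls to Exception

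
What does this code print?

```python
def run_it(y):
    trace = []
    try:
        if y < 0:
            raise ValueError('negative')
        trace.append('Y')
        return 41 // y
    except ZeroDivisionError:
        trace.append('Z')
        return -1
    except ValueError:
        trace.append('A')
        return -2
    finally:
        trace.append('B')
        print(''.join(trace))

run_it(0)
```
YZB

y=0 causes ZeroDivisionError, caught, finally prints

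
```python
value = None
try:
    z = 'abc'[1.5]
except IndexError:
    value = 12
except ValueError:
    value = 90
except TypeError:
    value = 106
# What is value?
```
106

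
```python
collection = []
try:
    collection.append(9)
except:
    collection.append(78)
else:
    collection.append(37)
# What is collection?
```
[9, 37]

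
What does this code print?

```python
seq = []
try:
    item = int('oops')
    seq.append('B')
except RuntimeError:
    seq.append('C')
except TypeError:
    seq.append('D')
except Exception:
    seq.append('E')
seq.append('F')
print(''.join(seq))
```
EF

ValueError not specifically caught, falls to Exception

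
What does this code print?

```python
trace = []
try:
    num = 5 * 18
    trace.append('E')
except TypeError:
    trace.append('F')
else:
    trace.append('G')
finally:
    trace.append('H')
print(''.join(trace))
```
EGH

else runs before finally when no exception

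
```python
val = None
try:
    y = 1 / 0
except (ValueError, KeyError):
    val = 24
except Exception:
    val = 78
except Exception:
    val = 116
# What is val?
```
78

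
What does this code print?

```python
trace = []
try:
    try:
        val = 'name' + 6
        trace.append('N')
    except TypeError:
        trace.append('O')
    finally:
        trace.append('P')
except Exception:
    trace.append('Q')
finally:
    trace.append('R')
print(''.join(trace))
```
OPR

Both finally blocks run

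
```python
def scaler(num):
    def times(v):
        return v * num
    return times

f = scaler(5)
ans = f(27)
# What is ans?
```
135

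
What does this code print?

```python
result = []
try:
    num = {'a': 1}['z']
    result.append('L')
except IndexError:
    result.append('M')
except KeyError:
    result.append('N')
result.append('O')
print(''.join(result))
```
NO

KeyError is caught by its specific handler, not IndexError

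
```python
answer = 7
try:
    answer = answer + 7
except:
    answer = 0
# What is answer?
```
14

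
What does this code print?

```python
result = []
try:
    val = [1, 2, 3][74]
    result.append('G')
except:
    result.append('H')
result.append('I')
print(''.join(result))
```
HI

Exception raised in try, caught by bare except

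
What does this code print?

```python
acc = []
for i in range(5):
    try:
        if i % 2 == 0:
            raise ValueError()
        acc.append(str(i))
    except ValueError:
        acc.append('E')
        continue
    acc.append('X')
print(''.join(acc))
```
E1XE3XE

continue in except skips rest of loop body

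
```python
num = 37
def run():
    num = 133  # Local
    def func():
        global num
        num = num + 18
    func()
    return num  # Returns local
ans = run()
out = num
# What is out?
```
55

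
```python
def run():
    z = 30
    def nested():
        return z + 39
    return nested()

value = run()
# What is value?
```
69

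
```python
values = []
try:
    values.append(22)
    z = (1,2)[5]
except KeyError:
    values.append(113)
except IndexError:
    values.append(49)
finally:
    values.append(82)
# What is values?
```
[22, 49, 82]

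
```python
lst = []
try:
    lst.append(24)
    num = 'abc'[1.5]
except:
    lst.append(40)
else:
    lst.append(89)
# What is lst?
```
[24, 40]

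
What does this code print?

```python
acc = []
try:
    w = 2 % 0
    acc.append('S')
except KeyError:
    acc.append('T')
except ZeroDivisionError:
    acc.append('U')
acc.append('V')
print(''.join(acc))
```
UV

ZeroDivisionError is caught by its specific handler, not KeyError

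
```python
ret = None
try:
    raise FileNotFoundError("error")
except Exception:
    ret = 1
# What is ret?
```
1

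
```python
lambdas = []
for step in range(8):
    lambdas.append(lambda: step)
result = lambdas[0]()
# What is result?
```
7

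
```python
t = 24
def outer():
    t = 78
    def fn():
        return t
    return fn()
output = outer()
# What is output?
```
78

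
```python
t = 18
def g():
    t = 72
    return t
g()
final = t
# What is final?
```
18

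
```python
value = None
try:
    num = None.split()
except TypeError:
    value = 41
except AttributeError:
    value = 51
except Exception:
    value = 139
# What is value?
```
51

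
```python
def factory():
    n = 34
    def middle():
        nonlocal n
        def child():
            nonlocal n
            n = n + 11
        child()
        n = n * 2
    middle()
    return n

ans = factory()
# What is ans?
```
90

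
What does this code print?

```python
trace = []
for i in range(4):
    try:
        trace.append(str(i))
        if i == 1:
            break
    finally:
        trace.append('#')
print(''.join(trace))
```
0#1#

finally runs even when breaking out of loop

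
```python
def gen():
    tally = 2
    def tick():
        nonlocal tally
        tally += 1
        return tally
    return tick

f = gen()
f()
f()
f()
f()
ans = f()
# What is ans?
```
7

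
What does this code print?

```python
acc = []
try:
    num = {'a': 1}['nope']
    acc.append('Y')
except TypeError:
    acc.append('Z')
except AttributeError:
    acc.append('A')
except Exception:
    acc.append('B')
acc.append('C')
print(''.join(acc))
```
BC

KeyError not specifically caught, falls to Exception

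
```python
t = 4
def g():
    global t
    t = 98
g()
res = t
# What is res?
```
98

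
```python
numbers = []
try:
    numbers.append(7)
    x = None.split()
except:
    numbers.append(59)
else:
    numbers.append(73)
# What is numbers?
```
[7, 59]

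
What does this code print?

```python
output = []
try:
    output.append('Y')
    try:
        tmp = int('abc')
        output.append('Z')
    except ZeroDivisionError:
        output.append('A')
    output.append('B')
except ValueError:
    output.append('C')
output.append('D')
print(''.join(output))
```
YCD

Inner handler doesn't match, propagates to outer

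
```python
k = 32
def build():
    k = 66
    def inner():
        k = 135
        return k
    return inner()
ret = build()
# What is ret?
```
135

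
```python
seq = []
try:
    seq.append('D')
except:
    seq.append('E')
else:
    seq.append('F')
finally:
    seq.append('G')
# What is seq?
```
['D', 'F', 'G']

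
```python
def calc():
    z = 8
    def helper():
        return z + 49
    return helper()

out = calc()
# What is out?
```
57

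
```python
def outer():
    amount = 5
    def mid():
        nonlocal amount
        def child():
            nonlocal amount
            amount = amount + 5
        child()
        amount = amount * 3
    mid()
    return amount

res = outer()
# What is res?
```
30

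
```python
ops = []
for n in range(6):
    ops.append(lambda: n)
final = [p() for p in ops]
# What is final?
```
[5, 5, 5, 5, 5, 5]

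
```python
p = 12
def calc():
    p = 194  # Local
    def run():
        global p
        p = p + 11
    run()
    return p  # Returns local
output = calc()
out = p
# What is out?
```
23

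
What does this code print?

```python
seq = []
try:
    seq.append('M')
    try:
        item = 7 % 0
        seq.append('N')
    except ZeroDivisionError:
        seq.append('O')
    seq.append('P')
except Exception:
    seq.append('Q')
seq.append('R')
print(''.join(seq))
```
MOPR

Inner exception caught by inner handler, outer continues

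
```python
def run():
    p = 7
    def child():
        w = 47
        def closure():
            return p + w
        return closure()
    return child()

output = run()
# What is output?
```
54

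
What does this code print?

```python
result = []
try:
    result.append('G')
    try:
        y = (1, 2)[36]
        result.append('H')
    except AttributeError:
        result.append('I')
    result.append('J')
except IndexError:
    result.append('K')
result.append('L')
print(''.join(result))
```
GKL

Inner handler doesn't match, propagates to outer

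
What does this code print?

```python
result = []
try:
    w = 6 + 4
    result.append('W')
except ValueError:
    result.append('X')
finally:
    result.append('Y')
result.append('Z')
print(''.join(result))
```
WYZ

finally runs after normal execution too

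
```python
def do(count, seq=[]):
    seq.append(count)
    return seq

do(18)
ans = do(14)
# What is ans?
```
[18, 14]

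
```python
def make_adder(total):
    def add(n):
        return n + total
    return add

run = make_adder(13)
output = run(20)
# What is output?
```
33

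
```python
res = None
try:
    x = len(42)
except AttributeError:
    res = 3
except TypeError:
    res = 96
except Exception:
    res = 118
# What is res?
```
96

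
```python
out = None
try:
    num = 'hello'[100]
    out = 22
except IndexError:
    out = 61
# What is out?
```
61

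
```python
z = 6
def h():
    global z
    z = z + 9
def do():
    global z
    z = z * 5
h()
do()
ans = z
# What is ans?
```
75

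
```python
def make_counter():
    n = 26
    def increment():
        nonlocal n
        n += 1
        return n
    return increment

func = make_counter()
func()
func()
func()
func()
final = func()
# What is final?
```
31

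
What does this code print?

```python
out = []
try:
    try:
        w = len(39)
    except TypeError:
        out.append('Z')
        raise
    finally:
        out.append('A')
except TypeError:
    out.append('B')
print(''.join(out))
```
ZAB

finally runs before re-raised exception propagates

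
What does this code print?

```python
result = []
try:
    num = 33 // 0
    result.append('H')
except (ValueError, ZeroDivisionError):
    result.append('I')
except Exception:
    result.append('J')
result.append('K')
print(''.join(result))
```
IK

ZeroDivisionError matches tuple containing it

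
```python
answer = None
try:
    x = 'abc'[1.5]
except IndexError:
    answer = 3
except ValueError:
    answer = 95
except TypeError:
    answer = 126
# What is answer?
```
126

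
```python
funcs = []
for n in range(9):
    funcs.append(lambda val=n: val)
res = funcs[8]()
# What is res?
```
8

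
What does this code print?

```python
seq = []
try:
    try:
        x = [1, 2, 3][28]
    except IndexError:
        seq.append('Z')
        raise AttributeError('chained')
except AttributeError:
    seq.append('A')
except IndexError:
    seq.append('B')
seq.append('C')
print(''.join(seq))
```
ZAC

AttributeError raised and caught, original IndexError not re-raised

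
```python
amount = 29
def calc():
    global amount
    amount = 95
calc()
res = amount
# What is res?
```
95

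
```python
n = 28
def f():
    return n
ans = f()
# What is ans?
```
28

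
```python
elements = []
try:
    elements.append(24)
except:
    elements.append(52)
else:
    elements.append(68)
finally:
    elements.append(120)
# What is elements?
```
[24, 68, 120]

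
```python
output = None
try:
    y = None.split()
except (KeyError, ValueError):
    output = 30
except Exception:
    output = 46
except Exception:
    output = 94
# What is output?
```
46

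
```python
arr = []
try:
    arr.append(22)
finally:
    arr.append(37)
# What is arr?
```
[22, 37]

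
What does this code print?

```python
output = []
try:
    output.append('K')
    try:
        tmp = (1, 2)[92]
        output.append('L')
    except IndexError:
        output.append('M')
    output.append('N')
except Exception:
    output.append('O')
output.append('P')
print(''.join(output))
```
KMNP

Inner exception caught by inner handler, outer continues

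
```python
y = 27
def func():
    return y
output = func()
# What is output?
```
27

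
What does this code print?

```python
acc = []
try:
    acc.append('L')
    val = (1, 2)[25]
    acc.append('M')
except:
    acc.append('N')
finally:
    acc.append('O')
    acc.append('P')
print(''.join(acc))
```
LNOP

Code before exception runs, then except, then all of finally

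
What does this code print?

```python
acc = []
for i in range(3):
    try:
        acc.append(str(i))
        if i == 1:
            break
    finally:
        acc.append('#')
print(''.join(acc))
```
0#1#

finally runs even when breaking out of loop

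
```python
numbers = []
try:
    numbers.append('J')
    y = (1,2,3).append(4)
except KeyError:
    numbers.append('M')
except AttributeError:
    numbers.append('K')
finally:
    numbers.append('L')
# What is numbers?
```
['J', 'K', 'L']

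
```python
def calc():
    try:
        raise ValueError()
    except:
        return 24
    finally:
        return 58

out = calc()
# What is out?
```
58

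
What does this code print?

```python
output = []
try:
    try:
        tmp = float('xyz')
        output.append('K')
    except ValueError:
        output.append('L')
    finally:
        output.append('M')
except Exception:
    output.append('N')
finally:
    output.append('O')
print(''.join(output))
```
LMO

Both finally blocks run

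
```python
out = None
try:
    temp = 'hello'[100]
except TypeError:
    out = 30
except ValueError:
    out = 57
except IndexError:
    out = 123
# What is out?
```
123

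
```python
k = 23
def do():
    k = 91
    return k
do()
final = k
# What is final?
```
23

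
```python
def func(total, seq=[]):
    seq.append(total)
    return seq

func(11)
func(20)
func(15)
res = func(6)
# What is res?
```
[11, 20, 15, 6]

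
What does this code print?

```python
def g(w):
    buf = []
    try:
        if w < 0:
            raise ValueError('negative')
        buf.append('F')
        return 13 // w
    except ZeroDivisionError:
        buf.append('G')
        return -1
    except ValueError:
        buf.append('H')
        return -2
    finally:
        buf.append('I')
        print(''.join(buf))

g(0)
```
FGI

w=0 causes ZeroDivisionError, caught, finally prints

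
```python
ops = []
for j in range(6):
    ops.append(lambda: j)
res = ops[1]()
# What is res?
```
5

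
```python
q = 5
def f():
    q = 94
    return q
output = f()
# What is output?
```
94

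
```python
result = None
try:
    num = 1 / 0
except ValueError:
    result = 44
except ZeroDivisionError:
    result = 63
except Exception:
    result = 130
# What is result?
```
63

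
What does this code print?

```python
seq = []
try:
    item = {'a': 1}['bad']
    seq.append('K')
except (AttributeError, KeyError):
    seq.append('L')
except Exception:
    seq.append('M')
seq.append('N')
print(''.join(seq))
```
LN

KeyError matches tuple containing it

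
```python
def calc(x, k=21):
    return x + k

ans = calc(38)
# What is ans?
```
59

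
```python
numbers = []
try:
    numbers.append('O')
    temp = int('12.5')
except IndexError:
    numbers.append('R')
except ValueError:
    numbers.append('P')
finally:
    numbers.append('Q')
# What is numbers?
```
['O', 'P', 'Q']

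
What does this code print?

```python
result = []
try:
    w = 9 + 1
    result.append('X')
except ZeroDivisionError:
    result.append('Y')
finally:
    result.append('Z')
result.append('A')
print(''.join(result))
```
XZA

finally runs after normal execution too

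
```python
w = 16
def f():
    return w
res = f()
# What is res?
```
16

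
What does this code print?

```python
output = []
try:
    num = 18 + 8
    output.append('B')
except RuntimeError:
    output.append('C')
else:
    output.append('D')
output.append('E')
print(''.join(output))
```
BDE

else block runs when no exception occurs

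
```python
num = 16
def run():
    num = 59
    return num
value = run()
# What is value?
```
59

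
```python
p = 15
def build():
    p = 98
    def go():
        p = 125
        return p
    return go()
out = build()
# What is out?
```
125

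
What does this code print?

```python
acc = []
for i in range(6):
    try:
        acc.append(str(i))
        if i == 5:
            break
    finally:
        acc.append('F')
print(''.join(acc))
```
0F1F2F3F4F5F

finally runs even when breaking out of loop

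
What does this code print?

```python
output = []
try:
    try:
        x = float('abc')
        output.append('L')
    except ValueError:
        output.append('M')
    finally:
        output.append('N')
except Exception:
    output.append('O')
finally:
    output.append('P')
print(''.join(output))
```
MNP

Both finally blocks run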